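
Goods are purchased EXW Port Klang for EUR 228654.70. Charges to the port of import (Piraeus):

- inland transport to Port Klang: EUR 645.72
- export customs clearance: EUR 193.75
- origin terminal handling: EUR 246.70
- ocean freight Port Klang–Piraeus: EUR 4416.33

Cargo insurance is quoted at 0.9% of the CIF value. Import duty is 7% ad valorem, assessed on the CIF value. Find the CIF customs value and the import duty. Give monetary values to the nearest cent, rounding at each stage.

Let C be the CIF value. C = EXW price + pre-shipment costs + freight + 0.9% × C
C − 0.9% × C = 228654.70 + 645.72 + 193.75 + 246.70 + 4416.33
0.991 × C = 234157.20
C = 234157.20 / 0.991 = 236283.75
Insurance premium = 0.9% × 236283.75 = 2126.55
Import duty = 236283.75 × 7% = 16539.86

CIF value: EUR 236283.75; import duty: EUR 16539.86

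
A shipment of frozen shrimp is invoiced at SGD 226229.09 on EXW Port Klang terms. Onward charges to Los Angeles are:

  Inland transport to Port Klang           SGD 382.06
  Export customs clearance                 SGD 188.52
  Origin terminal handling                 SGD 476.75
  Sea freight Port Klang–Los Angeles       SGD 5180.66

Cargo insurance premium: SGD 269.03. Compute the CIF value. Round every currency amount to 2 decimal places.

CIF value: SGD 232726.11

CIF = EXW price + pre-shipment costs + freight + insurance
CIF = 226229.09 + 382.06 + 188.52 + 476.75 + 5180.66 + 269.03 = 232726.11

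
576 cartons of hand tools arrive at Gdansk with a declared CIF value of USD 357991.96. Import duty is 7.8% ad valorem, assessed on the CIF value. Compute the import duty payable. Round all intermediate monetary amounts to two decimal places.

Import duty = 357991.96 × 7.8% = 27923.37

Import duty: USD 27923.37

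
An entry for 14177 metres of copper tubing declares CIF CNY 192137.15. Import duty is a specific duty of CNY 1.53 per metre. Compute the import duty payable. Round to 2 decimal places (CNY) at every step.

Import duty: CNY 21690.81

Import duty = 14177 × 1.53 = 21690.81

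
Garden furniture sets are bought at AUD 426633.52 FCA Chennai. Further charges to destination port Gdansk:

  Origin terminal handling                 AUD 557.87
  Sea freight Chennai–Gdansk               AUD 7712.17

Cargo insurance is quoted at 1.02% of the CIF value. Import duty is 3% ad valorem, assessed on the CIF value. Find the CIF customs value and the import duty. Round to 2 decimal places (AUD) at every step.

Let C be the CIF value. C = FCA price + pre-shipment costs + freight + 1.02% × C
C − 1.02% × C = 426633.52 + 557.87 + 7712.17
0.9898 × C = 434903.56
C = 434903.56 / 0.9898 = 439385.29
Insurance premium = 1.02% × 439385.29 = 4481.73
Import duty = 439385.29 × 3% = 13181.56

CIF value: AUD 439385.29; import duty: AUD 13181.56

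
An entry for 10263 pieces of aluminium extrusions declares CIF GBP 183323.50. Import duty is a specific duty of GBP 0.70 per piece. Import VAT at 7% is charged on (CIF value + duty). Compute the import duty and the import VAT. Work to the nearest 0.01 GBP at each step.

Import duty: GBP 7184.10; import VAT: GBP 13335.53

Import duty = 10263 × 0.70 = 7184.10
VAT base = CIF + duty = 183323.50 + 7184.10 = 190507.60
Import VAT = 190507.60 × 7% = 13335.53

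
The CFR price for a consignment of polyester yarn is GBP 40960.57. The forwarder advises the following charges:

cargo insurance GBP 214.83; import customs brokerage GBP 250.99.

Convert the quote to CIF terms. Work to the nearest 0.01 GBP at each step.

CIF price: GBP 41175.40

Not relevant to the conversion: brokerage — on the buyer under both terms; not part of either seller's price.
From CFR to CIF, the seller additionally bears: insurance.
CIF price = 40960.57 + 214.83 = 41175.40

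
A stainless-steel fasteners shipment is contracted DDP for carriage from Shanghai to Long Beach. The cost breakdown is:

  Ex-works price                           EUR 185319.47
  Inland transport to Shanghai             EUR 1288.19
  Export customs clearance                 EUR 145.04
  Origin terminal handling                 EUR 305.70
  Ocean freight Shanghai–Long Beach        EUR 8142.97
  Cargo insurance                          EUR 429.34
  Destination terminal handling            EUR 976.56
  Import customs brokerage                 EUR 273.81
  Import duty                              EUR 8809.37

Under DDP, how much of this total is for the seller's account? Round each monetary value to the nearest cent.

DDP: the seller bears all costs including import duty.
Seller's account: goods 185319.47 + inland to port 1288.19 + export clearance 145.04 + origin terminal 305.70 + freight 8142.97 + insurance 429.34 + destination terminal 976.56 + brokerage 273.81 + duty 8809.37 = 205690.45
Buyer's account: 0.00

Seller's account: EUR 205690.45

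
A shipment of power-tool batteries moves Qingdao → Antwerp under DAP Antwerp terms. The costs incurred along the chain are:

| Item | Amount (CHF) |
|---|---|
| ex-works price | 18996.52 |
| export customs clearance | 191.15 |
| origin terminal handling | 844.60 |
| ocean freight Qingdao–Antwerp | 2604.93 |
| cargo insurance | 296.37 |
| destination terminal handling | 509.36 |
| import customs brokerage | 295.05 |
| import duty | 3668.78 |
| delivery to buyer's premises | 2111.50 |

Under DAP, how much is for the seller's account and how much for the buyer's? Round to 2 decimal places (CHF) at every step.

Seller: CHF 25554.43; buyer: CHF 3963.83

DAP: the seller bears all costs to the named destination except import duty and clearance.
Seller's account: goods 18996.52 + export clearance 191.15 + origin terminal 844.60 + freight 2604.93 + insurance 296.37 + destination terminal 509.36 + delivery 2111.50 = 25554.43
Buyer's account: brokerage 295.05 + duty 3668.78 = 3963.83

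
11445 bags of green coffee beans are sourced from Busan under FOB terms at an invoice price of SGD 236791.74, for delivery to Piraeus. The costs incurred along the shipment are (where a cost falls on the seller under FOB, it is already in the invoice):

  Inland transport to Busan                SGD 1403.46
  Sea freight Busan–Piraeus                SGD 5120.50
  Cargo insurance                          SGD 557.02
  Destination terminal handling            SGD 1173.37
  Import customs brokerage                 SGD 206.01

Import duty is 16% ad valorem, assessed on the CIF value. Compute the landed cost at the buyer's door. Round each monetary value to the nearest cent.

FOB: the seller bears costs until goods are on board at the origin port; the buyer bears freight, insurance and all costs thereafter.
Already in the invoice (seller's account under FOB): inland to port — exclude.
CIF value = FOB price + freight + insurance = 236791.74 + 5120.50 + 557.02 = 242469.26
Import duty = 242469.26 × 16% = 38795.08
Buyer bears: freight 5120.50 + insurance 557.02 + destination terminal 1173.37 + brokerage 206.01 + duty 38795.08 = 45851.98
Landed cost = invoice 236791.74 + 45851.98 = 282643.72

Total landed cost: SGD 282643.72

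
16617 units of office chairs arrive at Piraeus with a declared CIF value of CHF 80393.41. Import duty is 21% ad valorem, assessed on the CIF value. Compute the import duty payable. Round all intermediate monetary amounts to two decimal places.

Import duty: CHF 16882.62

Import duty = 80393.41 × 21% = 16882.62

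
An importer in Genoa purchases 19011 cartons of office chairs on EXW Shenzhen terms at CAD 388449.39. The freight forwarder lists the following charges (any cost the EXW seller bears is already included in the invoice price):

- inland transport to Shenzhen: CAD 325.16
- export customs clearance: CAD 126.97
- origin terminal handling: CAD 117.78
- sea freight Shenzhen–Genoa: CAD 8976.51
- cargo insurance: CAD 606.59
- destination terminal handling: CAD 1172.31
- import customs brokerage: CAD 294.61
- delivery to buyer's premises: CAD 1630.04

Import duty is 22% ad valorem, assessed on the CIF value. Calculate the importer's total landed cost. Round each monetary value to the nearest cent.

EXW: the seller makes goods available at their premises; the buyer bears all onward costs.
CIF value = EXW price + inland to port + export clearance + origin terminal + freight + insurance = 388449.39 + 325.16 + 126.97 + 117.78 + 8976.51 + 606.59 = 398602.40
Import duty = 398602.40 × 22% = 87692.53
Buyer bears: inland to port 325.16 + export clearance 126.97 + origin terminal 117.78 + freight 8976.51 + insurance 606.59 + destination terminal 1172.31 + brokerage 294.61 + delivery 1630.04 + duty 87692.53 = 100942.50
Landed cost = invoice 388449.39 + 100942.50 = 489391.89

Total landed cost: CAD 489391.89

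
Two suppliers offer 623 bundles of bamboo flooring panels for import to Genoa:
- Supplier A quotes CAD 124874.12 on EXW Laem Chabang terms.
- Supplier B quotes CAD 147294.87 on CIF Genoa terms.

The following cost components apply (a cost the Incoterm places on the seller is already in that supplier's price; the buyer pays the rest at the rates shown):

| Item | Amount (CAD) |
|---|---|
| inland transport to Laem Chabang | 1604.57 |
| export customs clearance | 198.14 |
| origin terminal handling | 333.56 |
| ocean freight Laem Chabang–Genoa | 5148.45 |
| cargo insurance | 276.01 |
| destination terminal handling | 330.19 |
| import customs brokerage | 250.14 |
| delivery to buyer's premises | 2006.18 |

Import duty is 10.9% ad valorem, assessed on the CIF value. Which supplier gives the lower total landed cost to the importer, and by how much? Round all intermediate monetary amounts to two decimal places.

Supplier A is cheaper by CAD 16479.76

Supplier A (EXW):
CIF value = EXW price + inland to port + export clearance + origin terminal + freight + insurance = 124874.12 + 1604.57 + 198.14 + 333.56 + 5148.45 + 276.01 = 132434.85
Import duty = 132434.85 × 10.9% = 14435.40
Buyer bears (A): 1604.57 + 198.14 + 333.56 + 5148.45 + 276.01 + 330.19 + 250.14 + 2006.18 = 10147.24
Landed cost (A) = invoice 124874.12 + 10147.24 + duty 14435.40 = 149456.76
Supplier B (CIF):
The CIF price already equals the CIF value: 147294.87
Import duty = 147294.87 × 10.9% = 16055.14
Buyer bears (B): 330.19 + 250.14 + 2006.18 = 2586.51
Landed cost (B) = invoice 147294.87 + 2586.51 + duty 16055.14 = 165936.52
Difference = |149456.76 − 165936.52| = 16479.76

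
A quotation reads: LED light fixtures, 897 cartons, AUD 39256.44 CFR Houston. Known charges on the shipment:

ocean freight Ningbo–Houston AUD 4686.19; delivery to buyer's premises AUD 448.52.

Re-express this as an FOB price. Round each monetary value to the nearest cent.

FOB price: AUD 34570.25

Not relevant to the conversion: delivery — on the buyer under both terms; not part of either seller's price.
From CFR to FOB, the seller no longer bears: freight.
FOB price = 39256.44 − 4686.19 = 34570.25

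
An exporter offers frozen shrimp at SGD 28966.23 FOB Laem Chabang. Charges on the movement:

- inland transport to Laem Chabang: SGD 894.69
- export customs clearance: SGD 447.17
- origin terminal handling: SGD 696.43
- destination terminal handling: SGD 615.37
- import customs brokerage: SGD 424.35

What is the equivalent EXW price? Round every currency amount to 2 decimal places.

EXW price: SGD 26927.94

Not relevant to the conversion: destination terminal, brokerage — on the buyer under both terms; not part of either seller's price.
From FOB to EXW, the seller no longer bears: inland to port, export clearance, origin terminal.
EXW price = 28966.23 − 894.69 − 447.17 − 696.43 = 26927.94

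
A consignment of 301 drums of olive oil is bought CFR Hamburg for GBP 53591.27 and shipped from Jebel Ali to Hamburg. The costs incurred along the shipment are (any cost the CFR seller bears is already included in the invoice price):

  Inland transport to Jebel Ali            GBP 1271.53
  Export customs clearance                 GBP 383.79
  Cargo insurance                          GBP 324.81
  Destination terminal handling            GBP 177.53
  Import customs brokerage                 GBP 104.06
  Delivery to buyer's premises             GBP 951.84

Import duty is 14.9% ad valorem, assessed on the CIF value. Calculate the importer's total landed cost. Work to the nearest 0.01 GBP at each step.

Total landed cost: GBP 63183.01

CFR: the seller pays costs through ocean freight to the destination port, but not insurance.
Already in the invoice (seller's account under CFR): inland to port, export clearance — exclude.
CIF value = CFR price + insurance = 53591.27 + 324.81 = 53916.08
Import duty = 53916.08 × 14.9% = 8033.50
Buyer bears: insurance 324.81 + destination terminal 177.53 + brokerage 104.06 + delivery 951.84 + duty 8033.50 = 9591.74
Landed cost = invoice 53591.27 + 9591.74 = 63183.01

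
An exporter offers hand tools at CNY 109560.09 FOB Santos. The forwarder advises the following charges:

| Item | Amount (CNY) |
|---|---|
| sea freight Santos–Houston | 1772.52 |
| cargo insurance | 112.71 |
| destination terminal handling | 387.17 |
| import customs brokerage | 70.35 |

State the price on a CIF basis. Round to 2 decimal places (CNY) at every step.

CIF price: CNY 111445.32

Not relevant to the conversion: destination terminal, brokerage — on the buyer under both terms; not part of either seller's price.
From FOB to CIF, the seller additionally bears: freight, insurance.
CIF price = 109560.09 + 1772.52 + 112.71 = 111445.32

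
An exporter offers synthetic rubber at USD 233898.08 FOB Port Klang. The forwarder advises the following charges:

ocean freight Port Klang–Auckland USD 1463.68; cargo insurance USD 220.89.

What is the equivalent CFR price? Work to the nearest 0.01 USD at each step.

CFR price: USD 235361.76

Not relevant to the conversion: insurance — on the buyer under both terms; not part of either seller's price.
From FOB to CFR, the seller additionally bears: freight.
CFR price = 233898.08 + 1463.68 = 235361.76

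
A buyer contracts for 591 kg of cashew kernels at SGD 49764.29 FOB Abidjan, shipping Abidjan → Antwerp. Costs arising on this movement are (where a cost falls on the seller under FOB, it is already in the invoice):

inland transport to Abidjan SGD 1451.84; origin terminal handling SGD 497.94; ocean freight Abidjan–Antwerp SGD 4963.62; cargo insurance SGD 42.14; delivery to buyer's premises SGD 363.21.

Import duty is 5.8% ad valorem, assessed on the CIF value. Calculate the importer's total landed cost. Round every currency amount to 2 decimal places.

FOB: the seller bears costs until goods are on board at the origin port; the buyer bears freight, insurance and all costs thereafter.
Already in the invoice (seller's account under FOB): inland to port, origin terminal — exclude.
CIF value = FOB price + freight + insurance = 49764.29 + 4963.62 + 42.14 = 54770.05
Import duty = 54770.05 × 5.8% = 3176.66
Buyer bears: freight 4963.62 + insurance 42.14 + delivery 363.21 + duty 3176.66 = 8545.63
Landed cost = invoice 49764.29 + 8545.63 = 58309.92

Total landed cost: SGD 58309.92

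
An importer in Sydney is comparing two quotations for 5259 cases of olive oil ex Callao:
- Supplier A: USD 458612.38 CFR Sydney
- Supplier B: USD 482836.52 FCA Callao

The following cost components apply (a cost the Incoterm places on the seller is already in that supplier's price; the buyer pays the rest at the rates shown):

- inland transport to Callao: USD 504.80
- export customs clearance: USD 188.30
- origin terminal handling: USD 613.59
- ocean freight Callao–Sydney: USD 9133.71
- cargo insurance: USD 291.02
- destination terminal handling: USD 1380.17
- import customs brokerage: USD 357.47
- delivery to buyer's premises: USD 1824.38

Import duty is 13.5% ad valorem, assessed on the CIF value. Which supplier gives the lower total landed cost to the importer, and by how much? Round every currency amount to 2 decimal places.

Supplier A is cheaper by USD 38557.58

Supplier A (CFR):
CIF value = CFR price + insurance = 458612.38 + 291.02 = 458903.40
Import duty = 458903.40 × 13.5% = 61951.96
Buyer bears (A): 291.02 + 1380.17 + 357.47 + 1824.38 = 3853.04
Landed cost (A) = invoice 458612.38 + 3853.04 + duty 61951.96 = 524417.38
Supplier B (FCA):
CIF value = FCA price + origin terminal + freight + insurance = 482836.52 + 613.59 + 9133.71 + 291.02 = 492874.84
Import duty = 492874.84 × 13.5% = 66538.10
Buyer bears (B): 613.59 + 9133.71 + 291.02 + 1380.17 + 357.47 + 1824.38 = 13600.34
Landed cost (B) = invoice 482836.52 + 13600.34 + duty 66538.10 = 562974.96
Difference = |524417.38 − 562974.96| = 38557.58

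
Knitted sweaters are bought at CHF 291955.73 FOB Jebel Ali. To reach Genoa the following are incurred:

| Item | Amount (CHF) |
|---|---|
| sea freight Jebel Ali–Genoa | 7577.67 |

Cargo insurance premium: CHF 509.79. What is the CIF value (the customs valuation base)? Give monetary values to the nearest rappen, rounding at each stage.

CIF value: CHF 300043.19

CIF = FOB price + freight + insurance
CIF = 291955.73 + 7577.67 + 509.79 = 300043.19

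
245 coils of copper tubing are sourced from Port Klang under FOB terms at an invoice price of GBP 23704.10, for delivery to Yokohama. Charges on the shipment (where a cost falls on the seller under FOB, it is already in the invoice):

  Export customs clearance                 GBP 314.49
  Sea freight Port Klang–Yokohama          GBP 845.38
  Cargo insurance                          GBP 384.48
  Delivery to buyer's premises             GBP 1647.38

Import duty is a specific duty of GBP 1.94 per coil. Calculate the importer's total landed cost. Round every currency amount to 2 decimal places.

Total landed cost: GBP 27056.64

FOB: the seller bears costs until goods are on board at the origin port; the buyer bears freight, insurance and all costs thereafter.
Already in the invoice (seller's account under FOB): export clearance — exclude.
CIF value = FOB price + freight + insurance = 23704.10 + 845.38 + 384.48 = 24933.96
Import duty = 245 × 1.94 = 475.30
Buyer bears: freight 845.38 + insurance 384.48 + delivery 1647.38 + duty 475.30 = 3352.54
Landed cost = invoice 23704.10 + 3352.54 = 27056.64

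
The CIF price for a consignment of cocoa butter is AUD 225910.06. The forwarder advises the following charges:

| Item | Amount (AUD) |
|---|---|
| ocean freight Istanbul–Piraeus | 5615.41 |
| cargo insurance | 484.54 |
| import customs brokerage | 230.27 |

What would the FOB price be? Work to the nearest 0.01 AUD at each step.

FOB price: AUD 219810.11

Not relevant to the conversion: brokerage — on the buyer under both terms; not part of either seller's price.
From CIF to FOB, the seller no longer bears: freight, insurance.
FOB price = 225910.06 − 5615.41 − 484.54 = 219810.11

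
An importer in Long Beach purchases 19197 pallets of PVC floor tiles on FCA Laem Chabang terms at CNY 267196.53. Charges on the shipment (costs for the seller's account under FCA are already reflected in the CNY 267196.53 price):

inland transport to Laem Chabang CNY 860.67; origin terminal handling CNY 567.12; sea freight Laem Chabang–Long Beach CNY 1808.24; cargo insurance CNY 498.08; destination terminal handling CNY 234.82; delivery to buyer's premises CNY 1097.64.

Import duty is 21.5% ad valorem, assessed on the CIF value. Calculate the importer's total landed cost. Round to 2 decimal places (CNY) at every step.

Total landed cost: CNY 329467.47

FCA: the seller delivers export-cleared goods to the carrier; the buyer bears costs from that point.
Already in the invoice (seller's account under FCA): inland to port — exclude.
CIF value = FCA price + origin terminal + freight + insurance = 267196.53 + 567.12 + 1808.24 + 498.08 = 270069.97
Import duty = 270069.97 × 21.5% = 58065.04
Buyer bears: origin terminal 567.12 + freight 1808.24 + insurance 498.08 + destination terminal 234.82 + delivery 1097.64 + duty 58065.04 = 62270.94
Landed cost = invoice 267196.53 + 62270.94 = 329467.47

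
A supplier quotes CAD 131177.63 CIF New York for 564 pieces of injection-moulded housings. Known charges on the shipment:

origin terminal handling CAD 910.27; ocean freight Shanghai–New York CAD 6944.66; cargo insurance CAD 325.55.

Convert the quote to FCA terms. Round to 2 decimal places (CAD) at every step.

From CIF to FCA, the seller no longer bears: origin terminal, freight, insurance.
FCA price = 131177.63 − 910.27 − 6944.66 − 325.55 = 122997.15

FCA price: CAD 122997.15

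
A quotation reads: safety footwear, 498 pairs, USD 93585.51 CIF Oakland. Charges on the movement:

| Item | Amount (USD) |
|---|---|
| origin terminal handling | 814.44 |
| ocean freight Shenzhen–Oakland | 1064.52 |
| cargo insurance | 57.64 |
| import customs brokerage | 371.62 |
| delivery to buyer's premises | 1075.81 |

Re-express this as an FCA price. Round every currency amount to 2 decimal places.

FCA price: USD 91648.91

Not relevant to the conversion: delivery, brokerage — on the buyer under both terms; not part of either seller's price.
From CIF to FCA, the seller no longer bears: origin terminal, freight, insurance.
FCA price = 93585.51 − 814.44 − 1064.52 − 57.64 = 91648.91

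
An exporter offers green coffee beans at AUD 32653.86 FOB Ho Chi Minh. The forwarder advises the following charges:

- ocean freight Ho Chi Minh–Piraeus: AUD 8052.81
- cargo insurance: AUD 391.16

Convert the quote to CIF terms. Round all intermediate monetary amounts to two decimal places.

CIF price: AUD 41097.83

From FOB to CIF, the seller additionally bears: freight, insurance.
CIF price = 32653.86 + 8052.81 + 391.16 = 41097.83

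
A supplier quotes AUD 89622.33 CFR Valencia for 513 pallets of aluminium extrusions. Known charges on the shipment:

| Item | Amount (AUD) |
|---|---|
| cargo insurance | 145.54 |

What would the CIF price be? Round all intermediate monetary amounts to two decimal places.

CIF price: AUD 89767.87

From CFR to CIF, the seller additionally bears: insurance.
CIF price = 89622.33 + 145.54 = 89767.87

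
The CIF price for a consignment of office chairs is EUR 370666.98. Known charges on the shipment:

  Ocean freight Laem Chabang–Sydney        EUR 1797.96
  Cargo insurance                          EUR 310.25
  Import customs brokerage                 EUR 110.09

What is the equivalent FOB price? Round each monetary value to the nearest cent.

FOB price: EUR 368558.77

Not relevant to the conversion: brokerage — on the buyer under both terms; not part of either seller's price.
From CIF to FOB, the seller no longer bears: freight, insurance.
FOB price = 370666.98 − 1797.96 − 310.25 = 368558.77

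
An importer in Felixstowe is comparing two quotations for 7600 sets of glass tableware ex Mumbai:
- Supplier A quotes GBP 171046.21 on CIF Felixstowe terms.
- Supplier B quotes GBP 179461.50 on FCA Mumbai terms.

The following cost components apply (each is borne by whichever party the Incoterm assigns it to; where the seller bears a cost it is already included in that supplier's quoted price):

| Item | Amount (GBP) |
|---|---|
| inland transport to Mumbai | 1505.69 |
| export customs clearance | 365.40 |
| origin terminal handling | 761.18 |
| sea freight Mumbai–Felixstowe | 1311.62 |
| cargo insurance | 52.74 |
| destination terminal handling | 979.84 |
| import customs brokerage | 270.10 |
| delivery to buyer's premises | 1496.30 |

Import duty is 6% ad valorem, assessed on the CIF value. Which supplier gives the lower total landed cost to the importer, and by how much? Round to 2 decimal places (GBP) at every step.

Supplier A (CIF):
The CIF price already equals the CIF value: 171046.21
Import duty = 171046.21 × 6% = 10262.77
Buyer bears (A): 979.84 + 270.10 + 1496.30 = 2746.24
Landed cost (A) = invoice 171046.21 + 2746.24 + duty 10262.77 = 184055.22
Supplier B (FCA):
CIF value = FCA price + origin terminal + freight + insurance = 179461.50 + 761.18 + 1311.62 + 52.74 = 181587.04
Import duty = 181587.04 × 6% = 10895.22
Buyer bears (B): 761.18 + 1311.62 + 52.74 + 979.84 + 270.10 + 1496.30 = 4871.78
Landed cost (B) = invoice 179461.50 + 4871.78 + duty 10895.22 = 195228.50
Difference = |184055.22 − 195228.50| = 11173.28

Supplier A is cheaper by GBP 11173.28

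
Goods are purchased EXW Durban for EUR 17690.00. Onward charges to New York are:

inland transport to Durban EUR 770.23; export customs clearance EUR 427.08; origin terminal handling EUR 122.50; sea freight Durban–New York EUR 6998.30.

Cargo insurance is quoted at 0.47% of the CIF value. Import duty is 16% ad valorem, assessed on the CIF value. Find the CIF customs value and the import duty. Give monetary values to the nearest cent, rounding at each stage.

Let C be the CIF value. C = EXW price + pre-shipment costs + freight + 0.47% × C
C − 0.47% × C = 17690.00 + 770.23 + 427.08 + 122.50 + 6998.30
0.9953 × C = 26008.11
C = 26008.11 / 0.9953 = 26130.93
Insurance premium = 0.47% × 26130.93 = 122.82
Import duty = 26130.93 × 16% = 4180.95

CIF value: EUR 26130.93; import duty: EUR 4180.95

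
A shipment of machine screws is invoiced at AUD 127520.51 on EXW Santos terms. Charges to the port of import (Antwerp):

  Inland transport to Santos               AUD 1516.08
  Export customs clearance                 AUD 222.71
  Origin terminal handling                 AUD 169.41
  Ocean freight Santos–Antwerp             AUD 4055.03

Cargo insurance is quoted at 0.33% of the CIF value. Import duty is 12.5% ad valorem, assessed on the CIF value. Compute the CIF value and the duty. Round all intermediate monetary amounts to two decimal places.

Let C be the CIF value. C = EXW price + pre-shipment costs + freight + 0.33% × C
C − 0.33% × C = 127520.51 + 1516.08 + 222.71 + 169.41 + 4055.03
0.9967 × C = 133483.74
C = 133483.74 / 0.9967 = 133925.69
Insurance premium = 0.33% × 133925.69 = 441.95
Import duty = 133925.69 × 12.5% = 16740.71

CIF value: AUD 133925.69; import duty: AUD 16740.71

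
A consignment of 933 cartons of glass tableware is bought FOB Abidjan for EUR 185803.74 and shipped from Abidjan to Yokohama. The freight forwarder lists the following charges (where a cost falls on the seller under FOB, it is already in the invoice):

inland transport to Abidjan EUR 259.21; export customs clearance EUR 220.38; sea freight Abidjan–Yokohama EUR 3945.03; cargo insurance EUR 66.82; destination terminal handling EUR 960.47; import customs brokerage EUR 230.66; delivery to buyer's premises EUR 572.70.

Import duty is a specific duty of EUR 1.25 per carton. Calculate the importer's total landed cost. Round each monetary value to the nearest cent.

Total landed cost: EUR 192745.67

FOB: the seller bears costs until goods are on board at the origin port; the buyer bears freight, insurance and all costs thereafter.
Already in the invoice (seller's account under FOB): inland to port, export clearance — exclude.
CIF value = FOB price + freight + insurance = 185803.74 + 3945.03 + 66.82 = 189815.59
Import duty = 933 × 1.25 = 1166.25
Buyer bears: freight 3945.03 + insurance 66.82 + destination terminal 960.47 + brokerage 230.66 + delivery 572.70 + duty 1166.25 = 6941.93
Landed cost = invoice 185803.74 + 6941.93 = 192745.67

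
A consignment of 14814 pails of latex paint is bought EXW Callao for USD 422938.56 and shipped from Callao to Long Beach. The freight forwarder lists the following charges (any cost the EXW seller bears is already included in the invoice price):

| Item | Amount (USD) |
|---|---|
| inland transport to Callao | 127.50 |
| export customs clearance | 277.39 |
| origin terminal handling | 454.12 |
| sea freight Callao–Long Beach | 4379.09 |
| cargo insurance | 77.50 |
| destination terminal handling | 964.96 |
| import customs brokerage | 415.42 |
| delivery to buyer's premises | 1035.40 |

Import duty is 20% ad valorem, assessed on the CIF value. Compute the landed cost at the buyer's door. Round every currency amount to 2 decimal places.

Total landed cost: USD 516320.77

EXW: the seller makes goods available at their premises; the buyer bears all onward costs.
CIF value = EXW price + inland to port + export clearance + origin terminal + freight + insurance = 422938.56 + 127.50 + 277.39 + 454.12 + 4379.09 + 77.50 = 428254.16
Import duty = 428254.16 × 20% = 85650.83
Buyer bears: inland to port 127.50 + export clearance 277.39 + origin terminal 454.12 + freight 4379.09 + insurance 77.50 + destination terminal 964.96 + brokerage 415.42 + delivery 1035.40 + duty 85650.83 = 93382.21
Landed cost = invoice 422938.56 + 93382.21 = 516320.77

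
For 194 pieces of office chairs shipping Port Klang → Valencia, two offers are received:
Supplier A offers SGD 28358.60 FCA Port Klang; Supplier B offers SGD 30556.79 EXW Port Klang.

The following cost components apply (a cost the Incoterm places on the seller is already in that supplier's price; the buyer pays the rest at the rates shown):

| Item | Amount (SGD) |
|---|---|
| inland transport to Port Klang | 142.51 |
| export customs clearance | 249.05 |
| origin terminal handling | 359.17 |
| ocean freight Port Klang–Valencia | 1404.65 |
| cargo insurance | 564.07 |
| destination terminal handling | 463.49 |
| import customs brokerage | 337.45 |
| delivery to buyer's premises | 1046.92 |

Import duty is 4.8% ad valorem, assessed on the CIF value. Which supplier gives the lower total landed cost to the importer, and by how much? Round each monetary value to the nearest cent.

Supplier A is cheaper by SGD 2714.06

Supplier A (FCA):
CIF value = FCA price + origin terminal + freight + insurance = 28358.60 + 359.17 + 1404.65 + 564.07 = 30686.49
Import duty = 30686.49 × 4.8% = 1472.95
Buyer bears (A): 359.17 + 1404.65 + 564.07 + 463.49 + 337.45 + 1046.92 = 4175.75
Landed cost (A) = invoice 28358.60 + 4175.75 + duty 1472.95 = 34007.30
Supplier B (EXW):
CIF value = EXW price + inland to port + export clearance + origin terminal + freight + insurance = 30556.79 + 142.51 + 249.05 + 359.17 + 1404.65 + 564.07 = 33276.24
Import duty = 33276.24 × 4.8% = 1597.26
Buyer bears (B): 142.51 + 249.05 + 359.17 + 1404.65 + 564.07 + 463.49 + 337.45 + 1046.92 = 4567.31
Landed cost (B) = invoice 30556.79 + 4567.31 + duty 1597.26 = 36721.36
Difference = |34007.30 − 36721.36| = 2714.06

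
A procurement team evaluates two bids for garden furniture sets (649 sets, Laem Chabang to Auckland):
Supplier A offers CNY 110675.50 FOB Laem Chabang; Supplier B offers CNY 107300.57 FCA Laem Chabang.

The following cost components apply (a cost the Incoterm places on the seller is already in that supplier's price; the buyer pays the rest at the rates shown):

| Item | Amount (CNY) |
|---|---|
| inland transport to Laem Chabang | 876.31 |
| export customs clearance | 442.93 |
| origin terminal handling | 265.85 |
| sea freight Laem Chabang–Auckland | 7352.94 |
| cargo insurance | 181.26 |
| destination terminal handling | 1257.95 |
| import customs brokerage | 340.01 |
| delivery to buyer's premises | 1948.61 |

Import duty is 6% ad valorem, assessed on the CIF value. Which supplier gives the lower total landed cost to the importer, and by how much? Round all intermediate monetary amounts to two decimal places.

Supplier B is cheaper by CNY 3295.62

Supplier A (FOB):
CIF value = FOB price + freight + insurance = 110675.50 + 7352.94 + 181.26 = 118209.70
Import duty = 118209.70 × 6% = 7092.58
Buyer bears (A): 7352.94 + 181.26 + 1257.95 + 340.01 + 1948.61 = 11080.77
Landed cost (A) = invoice 110675.50 + 11080.77 + duty 7092.58 = 128848.85
Supplier B (FCA):
CIF value = FCA price + origin terminal + freight + insurance = 107300.57 + 265.85 + 7352.94 + 181.26 = 115100.62
Import duty = 115100.62 × 6% = 6906.04
Buyer bears (B): 265.85 + 7352.94 + 181.26 + 1257.95 + 340.01 + 1948.61 = 11346.62
Landed cost (B) = invoice 107300.57 + 11346.62 + duty 6906.04 = 125553.23
Difference = |128848.85 − 125553.23| = 3295.62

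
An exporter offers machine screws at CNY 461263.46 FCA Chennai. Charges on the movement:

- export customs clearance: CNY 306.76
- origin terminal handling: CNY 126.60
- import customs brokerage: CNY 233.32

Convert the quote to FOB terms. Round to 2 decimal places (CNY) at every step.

Not relevant to the conversion: export clearance — on the seller under both FCA and FOB; already in the FCA price and stays in the FOB price. brokerage — on the buyer under both terms; not part of either seller's price.
From FCA to FOB, the seller additionally bears: origin terminal.
FOB price = 461263.46 + 126.60 = 461390.06

FOB price: CNY 461390.06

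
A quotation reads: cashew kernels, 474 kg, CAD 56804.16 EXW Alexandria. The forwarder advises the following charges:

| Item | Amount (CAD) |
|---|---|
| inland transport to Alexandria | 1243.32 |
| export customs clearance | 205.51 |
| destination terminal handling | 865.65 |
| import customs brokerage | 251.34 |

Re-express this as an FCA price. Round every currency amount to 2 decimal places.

Not relevant to the conversion: destination terminal, brokerage — on the buyer under both terms; not part of either seller's price.
From EXW to FCA, the seller additionally bears: inland to port, export clearance.
FCA price = 56804.16 + 1243.32 + 205.51 = 58252.99

FCA price: CAD 58252.99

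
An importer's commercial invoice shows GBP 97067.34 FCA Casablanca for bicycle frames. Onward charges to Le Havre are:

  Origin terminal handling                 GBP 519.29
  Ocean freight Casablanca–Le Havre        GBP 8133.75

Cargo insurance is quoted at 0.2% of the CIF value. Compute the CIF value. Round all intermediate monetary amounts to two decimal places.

CIF value: GBP 105932.24

Let C be the CIF value. C = FCA price + pre-shipment costs + freight + 0.2% × C
C − 0.2% × C = 97067.34 + 519.29 + 8133.75
0.998 × C = 105720.38
C = 105720.38 / 0.998 = 105932.24
Insurance premium = 0.2% × 105932.24 = 211.86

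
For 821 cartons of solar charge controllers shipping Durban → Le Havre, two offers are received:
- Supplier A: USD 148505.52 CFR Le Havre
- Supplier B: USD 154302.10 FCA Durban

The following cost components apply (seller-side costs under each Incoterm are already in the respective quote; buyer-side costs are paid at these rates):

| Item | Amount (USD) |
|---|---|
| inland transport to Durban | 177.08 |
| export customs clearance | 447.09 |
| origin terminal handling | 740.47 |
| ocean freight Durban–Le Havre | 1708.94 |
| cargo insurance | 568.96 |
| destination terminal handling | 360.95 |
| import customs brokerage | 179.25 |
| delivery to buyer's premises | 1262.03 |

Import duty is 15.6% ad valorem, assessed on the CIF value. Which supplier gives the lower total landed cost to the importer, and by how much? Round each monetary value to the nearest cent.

Supplier A is cheaper by USD 9532.36

Supplier A (CFR):
CIF value = CFR price + insurance = 148505.52 + 568.96 = 149074.48
Import duty = 149074.48 × 15.6% = 23255.62
Buyer bears (A): 568.96 + 360.95 + 179.25 + 1262.03 = 2371.19
Landed cost (A) = invoice 148505.52 + 2371.19 + duty 23255.62 = 174132.33
Supplier B (FCA):
CIF value = FCA price + origin terminal + freight + insurance = 154302.10 + 740.47 + 1708.94 + 568.96 = 157320.47
Import duty = 157320.47 × 15.6% = 24541.99
Buyer bears (B): 740.47 + 1708.94 + 568.96 + 360.95 + 179.25 + 1262.03 = 4820.60
Landed cost (B) = invoice 154302.10 + 4820.60 + duty 24541.99 = 183664.69
Difference = |174132.33 − 183664.69| = 9532.36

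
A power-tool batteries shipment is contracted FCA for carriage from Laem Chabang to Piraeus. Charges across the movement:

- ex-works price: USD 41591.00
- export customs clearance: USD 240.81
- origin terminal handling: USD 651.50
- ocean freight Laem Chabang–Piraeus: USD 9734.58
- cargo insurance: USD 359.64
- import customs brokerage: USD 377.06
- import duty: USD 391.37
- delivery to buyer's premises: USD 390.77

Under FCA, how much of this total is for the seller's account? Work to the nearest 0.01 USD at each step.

Seller's account: USD 41831.81

FCA: the seller delivers export-cleared goods to the carrier; the buyer bears costs from that point.
Seller's account: goods 41591.00 + export clearance 240.81 = 41831.81
Buyer's account: origin terminal 651.50 + freight 9734.58 + insurance 359.64 + brokerage 377.06 + duty 391.37 + delivery 390.77 = 11904.92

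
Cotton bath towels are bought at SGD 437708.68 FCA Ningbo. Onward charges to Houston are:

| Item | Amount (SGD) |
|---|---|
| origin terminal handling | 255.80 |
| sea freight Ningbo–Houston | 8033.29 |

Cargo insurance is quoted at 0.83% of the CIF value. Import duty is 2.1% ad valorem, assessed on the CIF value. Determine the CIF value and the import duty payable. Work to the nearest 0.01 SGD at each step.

CIF value: SGD 449730.53; import duty: SGD 9444.34

Let C be the CIF value. C = FCA price + pre-shipment costs + freight + 0.83% × C
C − 0.83% × C = 437708.68 + 255.80 + 8033.29
0.9917 × C = 445997.77
C = 445997.77 / 0.9917 = 449730.53
Insurance premium = 0.83% × 449730.53 = 3732.76
Import duty = 449730.53 × 2.1% = 9444.34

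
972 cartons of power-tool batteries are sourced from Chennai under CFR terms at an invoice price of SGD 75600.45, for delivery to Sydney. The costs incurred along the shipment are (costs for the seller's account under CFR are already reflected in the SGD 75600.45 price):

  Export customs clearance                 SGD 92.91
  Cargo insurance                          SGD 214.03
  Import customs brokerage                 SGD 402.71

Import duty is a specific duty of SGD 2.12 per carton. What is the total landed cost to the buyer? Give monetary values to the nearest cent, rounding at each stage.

Total landed cost: SGD 78277.83

CFR: the seller pays costs through ocean freight to the destination port, but not insurance.
Already in the invoice (seller's account under CFR): export clearance — exclude.
CIF value = CFR price + insurance = 75600.45 + 214.03 = 75814.48
Import duty = 972 × 2.12 = 2060.64
Buyer bears: insurance 214.03 + brokerage 402.71 + duty 2060.64 = 2677.38
Landed cost = invoice 75600.45 + 2677.38 = 78277.83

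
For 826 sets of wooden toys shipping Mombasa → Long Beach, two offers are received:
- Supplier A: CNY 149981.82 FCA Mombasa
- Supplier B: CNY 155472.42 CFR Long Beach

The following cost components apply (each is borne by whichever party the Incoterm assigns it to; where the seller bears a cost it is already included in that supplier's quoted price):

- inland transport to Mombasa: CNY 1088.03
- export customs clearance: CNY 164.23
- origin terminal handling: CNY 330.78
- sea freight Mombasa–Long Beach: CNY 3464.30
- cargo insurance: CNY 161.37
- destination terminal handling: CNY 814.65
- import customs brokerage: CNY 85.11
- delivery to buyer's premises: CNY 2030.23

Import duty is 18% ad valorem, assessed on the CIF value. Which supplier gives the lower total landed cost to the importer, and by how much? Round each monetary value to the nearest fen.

Supplier A (FCA):
CIF value = FCA price + origin terminal + freight + insurance = 149981.82 + 330.78 + 3464.30 + 161.37 = 153938.27
Import duty = 153938.27 × 18% = 27708.89
Buyer bears (A): 330.78 + 3464.30 + 161.37 + 814.65 + 85.11 + 2030.23 = 6886.44
Landed cost (A) = invoice 149981.82 + 6886.44 + duty 27708.89 = 184577.15
Supplier B (CFR):
CIF value = CFR price + insurance = 155472.42 + 161.37 = 155633.79
Import duty = 155633.79 × 18% = 28014.08
Buyer bears (B): 161.37 + 814.65 + 85.11 + 2030.23 = 3091.36
Landed cost (B) = invoice 155472.42 + 3091.36 + duty 28014.08 = 186577.86
Difference = |184577.15 − 186577.86| = 2000.71

Supplier A is cheaper by CNY 2000.71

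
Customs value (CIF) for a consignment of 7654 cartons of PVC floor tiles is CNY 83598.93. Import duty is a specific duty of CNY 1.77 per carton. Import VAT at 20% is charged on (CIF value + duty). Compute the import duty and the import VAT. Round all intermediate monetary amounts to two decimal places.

Import duty: CNY 13547.58; import VAT: CNY 19429.30

Import duty = 7654 × 1.77 = 13547.58
VAT base = CIF + duty = 83598.93 + 13547.58 = 97146.51
Import VAT = 97146.51 × 20% = 19429.30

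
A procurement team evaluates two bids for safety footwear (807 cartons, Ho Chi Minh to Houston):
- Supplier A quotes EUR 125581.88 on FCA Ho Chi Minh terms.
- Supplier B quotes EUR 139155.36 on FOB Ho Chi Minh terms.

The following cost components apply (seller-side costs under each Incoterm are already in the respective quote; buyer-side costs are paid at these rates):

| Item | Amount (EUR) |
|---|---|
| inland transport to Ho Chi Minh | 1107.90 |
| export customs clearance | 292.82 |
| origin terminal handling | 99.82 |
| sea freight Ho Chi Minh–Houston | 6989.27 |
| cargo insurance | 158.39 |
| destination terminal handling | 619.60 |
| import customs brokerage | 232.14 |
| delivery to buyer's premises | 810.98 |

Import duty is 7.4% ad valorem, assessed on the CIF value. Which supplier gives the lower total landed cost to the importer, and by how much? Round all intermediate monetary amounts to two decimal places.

Supplier A (FCA):
CIF value = FCA price + origin terminal + freight + insurance = 125581.88 + 99.82 + 6989.27 + 158.39 = 132829.36
Import duty = 132829.36 × 7.4% = 9829.37
Buyer bears (A): 99.82 + 6989.27 + 158.39 + 619.60 + 232.14 + 810.98 = 8910.20
Landed cost (A) = invoice 125581.88 + 8910.20 + duty 9829.37 = 144321.45
Supplier B (FOB):
CIF value = FOB price + freight + insurance = 139155.36 + 6989.27 + 158.39 = 146303.02
Import duty = 146303.02 × 7.4% = 10826.42
Buyer bears (B): 6989.27 + 158.39 + 619.60 + 232.14 + 810.98 = 8810.38
Landed cost (B) = invoice 139155.36 + 8810.38 + duty 10826.42 = 158792.16
Difference = |144321.45 − 158792.16| = 14470.71

Supplier A is cheaper by EUR 14470.71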